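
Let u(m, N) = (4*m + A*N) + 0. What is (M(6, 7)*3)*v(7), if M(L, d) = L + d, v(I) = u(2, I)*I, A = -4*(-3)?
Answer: 25116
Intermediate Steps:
A = 12
u(m, N) = 4*m + 12*N (u(m, N) = (4*m + 12*N) + 0 = 4*m + 12*N)
v(I) = I*(8 + 12*I) (v(I) = (4*2 + 12*I)*I = (8 + 12*I)*I = I*(8 + 12*I))
(M(6, 7)*3)*v(7) = ((6 + 7)*3)*(4*7*(2 + 3*7)) = (13*3)*(4*7*(2 + 21)) = 39*(4*7*23) = 39*644 = 25116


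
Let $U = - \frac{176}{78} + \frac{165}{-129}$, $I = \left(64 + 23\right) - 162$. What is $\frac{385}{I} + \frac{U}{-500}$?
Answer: $- \frac{4298371}{838500} \approx -5.1263$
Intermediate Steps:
$I = -75$ ($I = 87 - 162 = -75$)
$U = - \frac{5929}{1677}$ ($U = \left(-176\right) \frac{1}{78} + 165 \left(- \frac{1}{129}\right) = - \frac{88}{39} - \frac{55}{43} = - \frac{5929}{1677} \approx -3.5355$)
$\frac{385}{I} + \frac{U}{-500} = \frac{385}{-75} - \frac{5929}{1677 \left(-500\right)} = 385 \left(- \frac{1}{75}\right) - - \frac{5929}{838500} = - \frac{77}{15} + \frac{5929}{838500} = - \frac{4298371}{838500}$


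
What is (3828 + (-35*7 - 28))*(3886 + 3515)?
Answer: 26310555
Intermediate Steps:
(3828 + (-35*7 - 28))*(3886 + 3515) = (3828 + (-245 - 28))*7401 = (3828 - 273)*7401 = 3555*7401 = 26310555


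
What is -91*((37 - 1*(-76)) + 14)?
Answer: -11557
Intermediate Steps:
-91*((37 - 1*(-76)) + 14) = -91*((37 + 76) + 14) = -91*(113 + 14) = -91*127 = -11557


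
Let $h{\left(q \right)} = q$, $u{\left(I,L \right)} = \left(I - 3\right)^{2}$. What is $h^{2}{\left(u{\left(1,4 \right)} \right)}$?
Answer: $16$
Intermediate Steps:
$u{\left(I,L \right)} = \left(-3 + I\right)^{2}$
$h^{2}{\left(u{\left(1,4 \right)} \right)} = \left(\left(-3 + 1\right)^{2}\right)^{2} = \left(\left(-2\right)^{2}\right)^{2} = 4^{2} = 16$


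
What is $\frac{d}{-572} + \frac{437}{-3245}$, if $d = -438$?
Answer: $\frac{53243}{84370} \approx 0.63107$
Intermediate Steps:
$\frac{d}{-572} + \frac{437}{-3245} = - \frac{438}{-572} + \frac{437}{-3245} = \left(-438\right) \left(- \frac{1}{572}\right) + 437 \left(- \frac{1}{3245}\right) = \frac{219}{286} - \frac{437}{3245} = \frac{53243}{84370}$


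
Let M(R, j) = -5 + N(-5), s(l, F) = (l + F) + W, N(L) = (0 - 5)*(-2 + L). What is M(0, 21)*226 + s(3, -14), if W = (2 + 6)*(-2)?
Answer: 6753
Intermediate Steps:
N(L) = 10 - 5*L (N(L) = -5*(-2 + L) = 10 - 5*L)
W = -16 (W = 8*(-2) = -16)
s(l, F) = -16 + F + l (s(l, F) = (l + F) - 16 = (F + l) - 16 = -16 + F + l)
M(R, j) = 30 (M(R, j) = -5 + (10 - 5*(-5)) = -5 + (10 + 25) = -5 + 35 = 30)
M(0, 21)*226 + s(3, -14) = 30*226 + (-16 - 14 + 3) = 6780 - 27 = 6753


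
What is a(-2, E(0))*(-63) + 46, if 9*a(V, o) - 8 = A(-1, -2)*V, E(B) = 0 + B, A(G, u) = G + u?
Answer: -52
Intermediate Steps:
E(B) = B
a(V, o) = 8/9 - V/3 (a(V, o) = 8/9 + ((-1 - 2)*V)/9 = 8/9 + (-3*V)/9 = 8/9 - V/3)
a(-2, E(0))*(-63) + 46 = (8/9 - ⅓*(-2))*(-63) + 46 = (8/9 + ⅔)*(-63) + 46 = (14/9)*(-63) + 46 = -98 + 46 = -52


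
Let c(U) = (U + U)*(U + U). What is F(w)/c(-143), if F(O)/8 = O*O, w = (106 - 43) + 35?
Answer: 19208/20449 ≈ 0.93931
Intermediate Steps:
c(U) = 4*U² (c(U) = (2*U)*(2*U) = 4*U²)
w = 98 (w = 63 + 35 = 98)
F(O) = 8*O² (F(O) = 8*(O*O) = 8*O²)
F(w)/c(-143) = (8*98²)/((4*(-143)²)) = (8*9604)/((4*20449)) = 76832/81796 = 76832*(1/81796) = 19208/20449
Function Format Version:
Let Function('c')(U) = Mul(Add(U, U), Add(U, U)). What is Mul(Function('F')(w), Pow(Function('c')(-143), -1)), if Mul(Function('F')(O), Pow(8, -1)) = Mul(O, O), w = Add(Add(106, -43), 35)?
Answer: Rational(19208, 20449) ≈ 0.93931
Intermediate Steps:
Function('c')(U) = Mul(4, Pow(U, 2)) (Function('c')(U) = Mul(Mul(2, U), Mul(2, U)) = Mul(4, Pow(U, 2)))
w = 98 (w = Add(63, 35) = 98)
Function('F')(O) = Mul(8, Pow(O, 2)) (Function('F')(O) = Mul(8, Mul(O, O)) = Mul(8, Pow(O, 2)))
Mul(Function('F')(w), Pow(Function('c')(-143), -1)) = Mul(Mul(8, Pow(98, 2)), Pow(Mul(4, Pow(-143, 2)), -1)) = Mul(Mul(8, 9604), Pow(Mul(4, 20449), -1)) = Mul(76832, Pow(81796, -1)) = Mul(76832, Rational(1, 81796)) = Rational(19208, 20449)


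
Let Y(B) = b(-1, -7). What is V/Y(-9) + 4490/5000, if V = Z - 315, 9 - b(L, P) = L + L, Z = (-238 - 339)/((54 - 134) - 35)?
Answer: -3451203/126500 ≈ -27.282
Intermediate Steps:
Z = 577/115 (Z = -577/(-80 - 35) = -577/(-115) = -577*(-1/115) = 577/115 ≈ 5.0174)
b(L, P) = 9 - 2*L (b(L, P) = 9 - (L + L) = 9 - 2*L)
V = -35648/115 (V = 577/115 - 315 = -35648/115 ≈ -309.98)
Y(B) = 11 (Y(B) = 9 - 2*(-1) = 9 + 2 = 11)
V/Y(-9) + 4490/5000 = -35648/115/11 + 4490/5000 = -35648/115*1/11 + 4490*(1/5000) = -35648/1265 + 449/500 = -3451203/126500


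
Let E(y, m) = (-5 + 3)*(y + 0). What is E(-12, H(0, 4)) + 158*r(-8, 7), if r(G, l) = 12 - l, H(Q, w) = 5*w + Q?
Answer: 814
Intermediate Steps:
H(Q, w) = Q + 5*w
E(y, m) = -2*y
E(-12, H(0, 4)) + 158*r(-8, 7) = -2*(-12) + 158*(12 - 1*7) = 24 + 158*(12 - 7) = 24 + 158*5 = 24 + 790 = 814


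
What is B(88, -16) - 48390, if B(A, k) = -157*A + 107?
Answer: -62099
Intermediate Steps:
B(A, k) = 107 - 157*A
B(88, -16) - 48390 = (107 - 157*88) - 48390 = (107 - 13816) - 48390 = -13709 - 48390 = -62099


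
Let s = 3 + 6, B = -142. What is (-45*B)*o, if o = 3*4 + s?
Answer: 134190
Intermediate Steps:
s = 9
o = 21 (o = 3*4 + 9 = 12 + 9 = 21)
(-45*B)*o = -45*(-142)*21 = 6390*21 = 134190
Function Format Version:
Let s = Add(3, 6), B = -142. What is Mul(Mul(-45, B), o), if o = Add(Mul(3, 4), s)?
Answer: 134190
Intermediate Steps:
s = 9
o = 21 (o = Add(Mul(3, 4), 9) = Add(12, 9) = 21)
Mul(Mul(-45, B), o) = Mul(Mul(-45, -142), 21) = Mul(6390, 21) = 134190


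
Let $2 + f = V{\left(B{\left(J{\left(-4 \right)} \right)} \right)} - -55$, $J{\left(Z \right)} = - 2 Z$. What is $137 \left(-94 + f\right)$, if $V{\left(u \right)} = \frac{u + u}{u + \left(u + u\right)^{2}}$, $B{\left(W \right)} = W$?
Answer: $- \frac{185087}{33} \approx -5608.7$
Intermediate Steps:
$V{\left(u \right)} = \frac{2 u}{u + 4 u^{2}}$ ($V{\left(u \right)} = \frac{2 u}{u + \left(2 u\right)^{2}} = \frac{2 u}{u + 4 u^{2}}$)
$f = \frac{1751}{33}$ ($f = -2 + \left(\frac{2}{1 + 4 \left(\left(-2\right) \left(-4\right)\right)} - -55\right) = -2 + \left(\frac{2}{1 + 4 \cdot 8} + 55\right) = -2 + \left(\frac{2}{1 + 32} + 55\right) = -2 + \left(\frac{2}{33} + 55\right) = -2 + \frac{1817}{33} = \frac{1751}{33} \approx 53.061$)
$137 \left(-94 + f\right) = 137 \left(-94 + \frac{1751}{33}\right) = 137 \left(- \frac{1351}{33}\right) = - \frac{185087}{33}$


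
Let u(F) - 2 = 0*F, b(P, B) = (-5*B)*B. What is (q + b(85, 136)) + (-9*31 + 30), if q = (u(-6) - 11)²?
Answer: -92648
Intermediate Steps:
b(P, B) = -5*B²
u(F) = 2 (u(F) = 2 + 0*F = 2 + 0 = 2)
q = 81 (q = (2 - 11)² = (-9)² = 81)
(q + b(85, 136)) + (-9*31 + 30) = (81 - 5*136²) + (-9*31 + 30) = (81 - 5*18496) + (-279 + 30) = (81 - 92480) - 249 = -92399 - 249 = -92648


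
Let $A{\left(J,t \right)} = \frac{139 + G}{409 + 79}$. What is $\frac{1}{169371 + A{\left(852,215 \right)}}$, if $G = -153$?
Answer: $\frac{244}{41326517} \approx 5.9042 \cdot 10^{-6}$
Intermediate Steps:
$A{\left(J,t \right)} = - \frac{7}{244}$ ($A{\left(J,t \right)} = \frac{139 - 153}{409 + 79} = - \frac{14}{488} = \left(-14\right) \frac{1}{488} = - \frac{7}{244}$)
$\frac{1}{169371 + A{\left(852,215 \right)}} = \frac{1}{169371 - \frac{7}{244}} = \frac{1}{\frac{41326517}{244}} = \frac{244}{41326517}$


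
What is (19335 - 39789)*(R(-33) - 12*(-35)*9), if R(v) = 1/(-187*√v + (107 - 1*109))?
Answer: 20454*(-706860*√33 + 7559*I)/(-2*I + 187*√33) ≈ -7.7316e+7 - 19.04*I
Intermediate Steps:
R(v) = 1/(-2 - 187*√v) (R(v) = 1/(-187*√v + (107 - 109)) = 1/(-187*√v - 2) = 1/(-2 - 187*√v))
(19335 - 39789)*(R(-33) - 12*(-35)*9) = (19335 - 39789)*(-1/(2 + 187*√(-33)) - 12*(-35)*9) = -20454*(-1/(2 + 187*(I*√33)) + 420*9) = -20454*(-1/(2 + 187*I*√33) + 3780) = -20454*(3780 - 1/(2 + 187*I*√33)) = -77316120 + 20454/(2 + 187*I*√33)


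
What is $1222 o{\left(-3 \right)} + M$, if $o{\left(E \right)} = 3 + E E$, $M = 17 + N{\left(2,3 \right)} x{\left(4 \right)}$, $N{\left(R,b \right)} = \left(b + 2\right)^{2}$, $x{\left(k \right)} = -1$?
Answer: $14656$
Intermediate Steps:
$N{\left(R,b \right)} = \left(2 + b\right)^{2}$
$M = -8$ ($M = 17 + \left(2 + 3\right)^{2} \left(-1\right) = 17 + 5^{2} \left(-1\right) = 17 + 25 \left(-1\right) = 17 - 25 = -8$)
$o{\left(E \right)} = 3 + E^{2}$
$1222 o{\left(-3 \right)} + M = 1222 \left(3 + \left(-3\right)^{2}\right) - 8 = 1222 \left(3 + 9\right) - 8 = 1222 \cdot 12 - 8 = 14664 - 8 = 14656$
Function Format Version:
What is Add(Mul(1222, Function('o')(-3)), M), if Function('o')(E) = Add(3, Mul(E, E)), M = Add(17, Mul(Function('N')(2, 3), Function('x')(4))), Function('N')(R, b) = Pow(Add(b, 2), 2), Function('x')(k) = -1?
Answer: 14656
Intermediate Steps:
Function('N')(R, b) = Pow(Add(2, b), 2)
M = -8 (M = Add(17, Mul(Pow(Add(2, 3), 2), -1)) = Add(17, Mul(Pow(5, 2), -1)) = Add(17, Mul(25, -1)) = Add(17, -25) = -8)
Function('o')(E) = Add(3, Pow(E, 2))
Add(Mul(1222, Function('o')(-3)), M) = Add(Mul(1222, Add(3, Pow(-3, 2))), -8) = Add(Mul(1222, Add(3, 9)), -8) = Add(Mul(1222, 12), -8) = Add(14664, -8) = 14656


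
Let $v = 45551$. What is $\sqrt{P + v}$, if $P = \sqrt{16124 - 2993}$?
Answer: $\sqrt{45551 + 3 \sqrt{1459}} \approx 213.7$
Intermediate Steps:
$P = 3 \sqrt{1459}$ ($P = \sqrt{13131} = 3 \sqrt{1459} \approx 114.59$)
$\sqrt{P + v} = \sqrt{3 \sqrt{1459} + 45551} = \sqrt{45551 + 3 \sqrt{1459}}$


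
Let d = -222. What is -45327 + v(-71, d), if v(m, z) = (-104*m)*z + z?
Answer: -1684797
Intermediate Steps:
v(m, z) = z - 104*m*z (v(m, z) = -104*m*z + z = z - 104*m*z)
-45327 + v(-71, d) = -45327 - 222*(1 - 104*(-71)) = -45327 - 222*(1 + 7384) = -45327 - 222*7385 = -45327 - 1639470 = -1684797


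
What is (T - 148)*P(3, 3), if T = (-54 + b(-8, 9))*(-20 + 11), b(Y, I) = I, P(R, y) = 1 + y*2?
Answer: 1799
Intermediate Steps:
P(R, y) = 1 + 2*y
T = 405 (T = (-54 + 9)*(-20 + 11) = -45*(-9) = 405)
(T - 148)*P(3, 3) = (405 - 148)*(1 + 2*3) = 257*(1 + 6) = 257*7 = 1799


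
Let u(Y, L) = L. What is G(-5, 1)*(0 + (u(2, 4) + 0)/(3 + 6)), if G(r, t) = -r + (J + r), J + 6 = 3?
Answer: -4/3 ≈ -1.3333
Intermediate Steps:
J = -3 (J = -6 + 3 = -3)
G(r, t) = -3 (G(r, t) = -r + (-3 + r) = -3)
G(-5, 1)*(0 + (u(2, 4) + 0)/(3 + 6)) = -3*(0 + (4 + 0)/(3 + 6)) = -3*(0 + 4/9) = -3*4/9 = -4/3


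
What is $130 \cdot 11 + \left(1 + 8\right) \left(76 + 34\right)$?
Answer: $2420$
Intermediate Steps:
$130 \cdot 11 + \left(1 + 8\right) \left(76 + 34\right) = 1430 + 9 \cdot 110 = 1430 + 990 = 2420$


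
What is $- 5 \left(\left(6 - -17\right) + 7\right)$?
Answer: $-150$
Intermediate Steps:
$- 5 \left(\left(6 - -17\right) + 7\right) = - 5 \left(\left(6 + 17\right) + 7\right) = - 5 \left(23 + 7\right) = \left(-5\right) 30 = -150$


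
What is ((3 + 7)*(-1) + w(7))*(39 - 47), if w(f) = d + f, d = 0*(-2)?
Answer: 24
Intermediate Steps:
d = 0
w(f) = f (w(f) = 0 + f = f)
((3 + 7)*(-1) + w(7))*(39 - 47) = ((3 + 7)*(-1) + 7)*(39 - 47) = (10*(-1) + 7)*(-8) = (-10 + 7)*(-8) = -3*(-8) = 24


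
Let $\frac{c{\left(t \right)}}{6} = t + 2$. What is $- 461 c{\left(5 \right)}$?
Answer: $-19362$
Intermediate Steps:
$c{\left(t \right)} = 12 + 6 t$ ($c{\left(t \right)} = 6 \left(t + 2\right) = 6 \left(2 + t\right) = 12 + 6 t$)
$- 461 c{\left(5 \right)} = - 461 \left(12 + 6 \cdot 5\right) = - 461 \left(12 + 30\right) = \left(-461\right) 42 = -19362$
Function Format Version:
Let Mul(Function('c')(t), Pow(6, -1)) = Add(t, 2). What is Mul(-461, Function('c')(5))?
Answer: -19362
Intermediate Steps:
Function('c')(t) = Add(12, Mul(6, t)) (Function('c')(t) = Mul(6, Add(t, 2)) = Mul(6, Add(2, t)) = Add(12, Mul(6, t)))
Mul(-461, Function('c')(5)) = Mul(-461, Add(12, Mul(6, 5))) = Mul(-461, Add(12, 30)) = Mul(-461, 42) = -19362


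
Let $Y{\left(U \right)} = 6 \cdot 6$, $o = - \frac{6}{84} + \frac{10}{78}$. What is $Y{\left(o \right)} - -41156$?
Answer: $41192$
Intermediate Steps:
$o = \frac{31}{546}$ ($o = \left(-6\right) \frac{1}{84} + 10 \cdot \frac{1}{78} = - \frac{1}{14} + \frac{5}{39} = \frac{31}{546} \approx 0.056777$)
$Y{\left(U \right)} = 36$
$Y{\left(o \right)} - -41156 = 36 - -41156 = 36 + 41156 = 41192$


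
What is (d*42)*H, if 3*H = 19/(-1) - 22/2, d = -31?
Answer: 13020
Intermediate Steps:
H = -10 (H = (19/(-1) - 22/2)/3 = (19*(-1) - 22*1/2)/3 = (-19 - 11)/3 = (1/3)*(-30) = -10)
(d*42)*H = -31*42*(-10) = -1302*(-10) = 13020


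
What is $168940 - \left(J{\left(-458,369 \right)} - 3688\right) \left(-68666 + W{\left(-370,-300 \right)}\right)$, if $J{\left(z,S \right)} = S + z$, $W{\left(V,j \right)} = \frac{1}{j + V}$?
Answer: $- \frac{173652306917}{670} \approx -2.5918 \cdot 10^{8}$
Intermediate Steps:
$W{\left(V,j \right)} = \frac{1}{V + j}$
$168940 - \left(J{\left(-458,369 \right)} - 3688\right) \left(-68666 + W{\left(-370,-300 \right)}\right) = 168940 - \left(\left(369 - 458\right) - 3688\right) \left(-68666 + \frac{1}{-370 - 300}\right) = 168940 - \left(-89 - 3688\right) \left(-68666 + \frac{1}{-670}\right) = 168940 - - 3777 \left(-68666 - \frac{1}{670}\right) = 168940 - \left(-3777\right) \left(- \frac{46006221}{670}\right) = 168940 - \frac{173765496717}{670} = - \frac{173652306917}{670}$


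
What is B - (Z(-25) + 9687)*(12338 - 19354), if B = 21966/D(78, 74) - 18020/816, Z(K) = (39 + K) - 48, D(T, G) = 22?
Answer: 8939888017/132 ≈ 6.7726e+7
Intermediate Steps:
Z(K) = -9 + K
B = 128881/132 (B = 21966/22 - 18020/816 = 21966*(1/22) - 18020*1/816 = 10983/11 - 265/12 = 128881/132 ≈ 976.37)
B - (Z(-25) + 9687)*(12338 - 19354) = 128881/132 - ((-9 - 25) + 9687)*(12338 - 19354) = 128881/132 - (-34 + 9687)*(-7016) = 128881/132 - 9653*(-7016) = 128881/132 - 1*(-67725448) = 128881/132 + 67725448 = 8939888017/132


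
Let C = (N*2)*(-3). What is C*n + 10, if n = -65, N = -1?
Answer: -380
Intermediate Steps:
C = 6 (C = -1*2*(-3) = -2*(-3) = 6)
C*n + 10 = 6*(-65) + 10 = -390 + 10 = -380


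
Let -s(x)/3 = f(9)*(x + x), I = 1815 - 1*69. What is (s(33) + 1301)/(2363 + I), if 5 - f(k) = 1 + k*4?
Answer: 1091/587 ≈ 1.8586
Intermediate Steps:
f(k) = 4 - 4*k (f(k) = 5 - (1 + k*4) = 5 - (1 + 4*k) = 5 + (-1 - 4*k) = 4 - 4*k)
I = 1746 (I = 1815 - 69 = 1746)
s(x) = 192*x (s(x) = -3*(4 - 4*9)*(x + x) = -3*(4 - 36)*2*x = -(-96)*2*x = -(-192)*x = 192*x)
(s(33) + 1301)/(2363 + I) = (192*33 + 1301)/(2363 + 1746) = (6336 + 1301)/4109 = 7637*(1/4109) = 1091/587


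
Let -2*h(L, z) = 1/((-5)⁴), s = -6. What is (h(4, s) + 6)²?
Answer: 56235001/1562500 ≈ 35.990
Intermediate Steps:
h(L, z) = -1/1250 (h(L, z) = -1/(2*((-5)⁴)) = -½/625 = -½*1/625 = -1/1250)
(h(4, s) + 6)² = (-1/1250 + 6)² = (7499/1250)² = 56235001/1562500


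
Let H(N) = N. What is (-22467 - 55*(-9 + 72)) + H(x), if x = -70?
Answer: -26002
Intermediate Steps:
(-22467 - 55*(-9 + 72)) + H(x) = (-22467 - 55*(-9 + 72)) - 70 = (-22467 - 55*63) - 70 = (-22467 - 3465) - 70 = -25932 - 70 = -26002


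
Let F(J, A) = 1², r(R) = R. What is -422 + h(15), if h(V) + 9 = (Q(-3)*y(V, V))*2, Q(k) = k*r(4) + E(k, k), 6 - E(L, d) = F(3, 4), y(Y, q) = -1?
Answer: -417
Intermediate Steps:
F(J, A) = 1
E(L, d) = 5 (E(L, d) = 6 - 1*1 = 6 - 1 = 5)
Q(k) = 5 + 4*k (Q(k) = k*4 + 5 = 4*k + 5 = 5 + 4*k)
h(V) = 5 (h(V) = -9 + ((5 + 4*(-3))*(-1))*2 = -9 + ((5 - 12)*(-1))*2 = -9 - 7*(-1)*2 = -9 + 7*2 = -9 + 14 = 5)
-422 + h(15) = -422 + 5 = -417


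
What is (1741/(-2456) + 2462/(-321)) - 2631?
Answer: -2080822789/788376 ≈ -2639.4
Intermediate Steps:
(1741/(-2456) + 2462/(-321)) - 2631 = (1741*(-1/2456) + 2462*(-1/321)) - 2631 = (-1741/2456 - 2462/321) - 2631 = -6605533/788376 - 2631 = -2080822789/788376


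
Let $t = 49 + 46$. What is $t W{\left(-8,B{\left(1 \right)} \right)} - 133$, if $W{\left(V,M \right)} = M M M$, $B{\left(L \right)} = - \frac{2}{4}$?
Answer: $- \frac{1159}{8} \approx -144.88$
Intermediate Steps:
$B{\left(L \right)} = - \frac{1}{2}$ ($B{\left(L \right)} = \left(-2\right) \frac{1}{4} = - \frac{1}{2}$)
$t = 95$
$W{\left(V,M \right)} = M^{3}$ ($W{\left(V,M \right)} = M^{2} M = M^{3}$)
$t W{\left(-8,B{\left(1 \right)} \right)} - 133 = 95 \left(- \frac{1}{2}\right)^{3} - 133 = 95 \left(- \frac{1}{8}\right) - 133 = - \frac{95}{8} - 133 = - \frac{1159}{8}$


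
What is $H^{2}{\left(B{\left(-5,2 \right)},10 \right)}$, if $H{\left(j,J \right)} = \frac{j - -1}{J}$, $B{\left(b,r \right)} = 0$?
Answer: $\frac{1}{100} \approx 0.01$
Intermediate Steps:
$H{\left(j,J \right)} = \frac{1 + j}{J}$ ($H{\left(j,J \right)} = \frac{j + 1}{J} = \frac{1 + j}{J}$)
$H^{2}{\left(B{\left(-5,2 \right)},10 \right)} = \left(\frac{1 + 0}{10}\right)^{2} = \left(\frac{1}{10} \cdot 1\right)^{2} = \left(\frac{1}{10}\right)^{2} = \frac{1}{100}$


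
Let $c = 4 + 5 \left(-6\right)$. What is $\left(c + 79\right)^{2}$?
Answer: $2809$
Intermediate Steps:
$c = -26$ ($c = 4 - 30 = -26$)
$\left(c + 79\right)^{2} = \left(-26 + 79\right)^{2} = 53^{2} = 2809$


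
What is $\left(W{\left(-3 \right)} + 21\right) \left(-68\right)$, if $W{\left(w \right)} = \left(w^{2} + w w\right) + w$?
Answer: $-2448$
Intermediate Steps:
$W{\left(w \right)} = w + 2 w^{2}$ ($W{\left(w \right)} = \left(w^{2} + w^{2}\right) + w = 2 w^{2} + w = w + 2 w^{2}$)
$\left(W{\left(-3 \right)} + 21\right) \left(-68\right) = \left(- 3 \left(1 + 2 \left(-3\right)\right) + 21\right) \left(-68\right) = \left(- 3 \left(1 - 6\right) + 21\right) \left(-68\right) = \left(\left(-3\right) \left(-5\right) + 21\right) \left(-68\right) = \left(15 + 21\right) \left(-68\right) = 36 \left(-68\right) = -2448$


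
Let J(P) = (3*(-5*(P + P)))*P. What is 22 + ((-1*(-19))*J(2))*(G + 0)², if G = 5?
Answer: -56978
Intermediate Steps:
J(P) = -30*P² (J(P) = (3*(-10*P))*P = (-30*P)*P = -30*P²)
22 + ((-1*(-19))*J(2))*(G + 0)² = 22 + ((-1*(-19))*(-30*2²))*(5 + 0)² = 22 + (19*(-30*4))*5² = 22 + (19*(-120))*25 = 22 - 2280*25 = 22 - 57000 = -56978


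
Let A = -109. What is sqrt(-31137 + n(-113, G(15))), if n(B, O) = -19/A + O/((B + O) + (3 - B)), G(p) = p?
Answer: I*sqrt(13317362106)/654 ≈ 176.45*I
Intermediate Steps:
n(B, O) = 19/109 + O/(3 + O) (n(B, O) = -19/(-109) + O/((B + O) + (3 - B)) = -19*(-1/109) + O/(3 + O) = 19/109 + O/(3 + O))
sqrt(-31137 + n(-113, G(15))) = sqrt(-31137 + (57 + 128*15)/(109*(3 + 15))) = sqrt(-31137 + (1/109)*(57 + 1920)/18) = sqrt(-31137 + (1/109)*(1/18)*1977) = sqrt(-31137 + 659/654) = sqrt(-20362939/654) = I*sqrt(13317362106)/654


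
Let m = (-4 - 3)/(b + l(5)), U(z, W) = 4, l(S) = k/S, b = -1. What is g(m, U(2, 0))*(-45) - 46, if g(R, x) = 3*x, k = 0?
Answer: -586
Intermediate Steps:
l(S) = 0 (l(S) = 0/S = 0)
m = 7 (m = (-4 - 3)/(-1 + 0) = -7/(-1) = -7*(-1) = 7)
g(m, U(2, 0))*(-45) - 46 = (3*4)*(-45) - 46 = 12*(-45) - 46 = -540 - 46 = -586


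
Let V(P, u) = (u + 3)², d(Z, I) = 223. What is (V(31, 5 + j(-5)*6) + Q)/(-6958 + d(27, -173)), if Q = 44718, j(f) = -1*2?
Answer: -44734/6735 ≈ -6.6420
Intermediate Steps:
j(f) = -2
V(P, u) = (3 + u)²
(V(31, 5 + j(-5)*6) + Q)/(-6958 + d(27, -173)) = ((3 + (5 - 2*6))² + 44718)/(-6958 + 223) = ((3 + (5 - 12))² + 44718)/(-6735) = ((3 - 7)² + 44718)*(-1/6735) = ((-4)² + 44718)*(-1/6735) = (16 + 44718)*(-1/6735) = 44734*(-1/6735) = -44734/6735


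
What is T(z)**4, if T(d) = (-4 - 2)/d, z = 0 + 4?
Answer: 81/16 ≈ 5.0625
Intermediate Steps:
z = 4
T(d) = -6/d
T(z)**4 = (-6/4)**4 = (-6*1/4)**4 = (-3/2)**4 = 81/16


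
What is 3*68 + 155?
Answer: 359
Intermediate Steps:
3*68 + 155 = 204 + 155 = 359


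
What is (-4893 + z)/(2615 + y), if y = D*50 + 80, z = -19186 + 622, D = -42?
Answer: -3351/85 ≈ -39.424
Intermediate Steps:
z = -18564
y = -2020 (y = -42*50 + 80 = -2100 + 80 = -2020)
(-4893 + z)/(2615 + y) = (-4893 - 18564)/(2615 - 2020) = -23457/595 = -23457*1/595 = -3351/85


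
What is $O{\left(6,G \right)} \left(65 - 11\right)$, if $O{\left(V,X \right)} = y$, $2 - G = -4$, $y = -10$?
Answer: $-540$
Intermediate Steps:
$G = 6$ ($G = 2 - -4 = 2 + 4 = 6$)
$O{\left(V,X \right)} = -10$
$O{\left(6,G \right)} \left(65 - 11\right) = - 10 \left(65 - 11\right) = \left(-10\right) 54 = -540$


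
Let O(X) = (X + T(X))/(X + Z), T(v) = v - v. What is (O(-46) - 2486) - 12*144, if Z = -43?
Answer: -375000/89 ≈ -4213.5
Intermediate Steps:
T(v) = 0
O(X) = X/(-43 + X) (O(X) = (X + 0)/(X - 43) = X/(-43 + X))
(O(-46) - 2486) - 12*144 = (-46/(-43 - 46) - 2486) - 12*144 = (-46/(-89) - 2486) - 1728 = (-46*(-1/89) - 2486) - 1728 = (46/89 - 2486) - 1728 = -221208/89 - 1728 = -375000/89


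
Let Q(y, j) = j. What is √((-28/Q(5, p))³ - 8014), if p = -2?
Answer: I*√5270 ≈ 72.595*I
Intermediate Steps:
√((-28/Q(5, p))³ - 8014) = √((-28/(-2))³ - 8014) = √((-28*(-½))³ - 8014) = √(14³ - 8014) = √(2744 - 8014) = √(-5270) = I*√5270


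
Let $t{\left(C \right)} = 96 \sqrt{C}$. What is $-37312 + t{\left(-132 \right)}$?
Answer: $-37312 + 192 i \sqrt{33} \approx -37312.0 + 1103.0 i$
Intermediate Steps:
$-37312 + t{\left(-132 \right)} = -37312 + 96 \sqrt{-132} = -37312 + 96 \cdot 2 i \sqrt{33} = -37312 + 192 i \sqrt{33}$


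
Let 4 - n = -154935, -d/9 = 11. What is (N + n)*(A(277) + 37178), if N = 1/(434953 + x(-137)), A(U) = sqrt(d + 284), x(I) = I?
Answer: 1252340116266525/217408 + 67369956225*sqrt(185)/434816 ≈ 5.7624e+9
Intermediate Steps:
d = -99 (d = -9*11 = -99)
n = 154939 (n = 4 - 1*(-154935) = 4 + 154935 = 154939)
A(U) = sqrt(185) (A(U) = sqrt(-99 + 284) = sqrt(185))
N = 1/434816 (N = 1/(434953 - 137) = 1/434816 ≈ 2.2998e-6)
(N + n)*(A(277) + 37178) = (1/434816 + 154939)*(sqrt(185) + 37178) = 67369956225*(37178 + sqrt(185))/434816 = 1252340116266525/217408 + 67369956225*sqrt(185)/434816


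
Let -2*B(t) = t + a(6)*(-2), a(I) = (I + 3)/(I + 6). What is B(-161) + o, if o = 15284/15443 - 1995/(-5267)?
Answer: 26880179777/325353124 ≈ 82.619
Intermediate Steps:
a(I) = (3 + I)/(6 + I)
o = 111309613/81338281 (o = 15284*(1/15443) - 1995*(-1/5267) = 15284/15443 + 1995/5267 = 111309613/81338281 ≈ 1.3685)
B(t) = ¾ - t/2 (B(t) = -(t + ((3 + 6)/(6 + 6))*(-2))/2 = -(t + (9/12)*(-2))/2 = -(t + ((1/12)*9)*(-2))/2 = -(t + (¾)*(-2))/2 = -(t - 3/2)/2 = -(-3/2 + t)/2 = ¾ - t/2)
B(-161) + o = (¾ - ½*(-161)) + 111309613/81338281 = (¾ + 161/2) + 111309613/81338281 = 325/4 + 111309613/81338281 = 26880179777/325353124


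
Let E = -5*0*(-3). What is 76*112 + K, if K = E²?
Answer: 8512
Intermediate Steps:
E = 0 (E = 0*(-3) = 0)
K = 0 (K = 0² = 0)
76*112 + K = 76*112 + 0 = 8512 + 0 = 8512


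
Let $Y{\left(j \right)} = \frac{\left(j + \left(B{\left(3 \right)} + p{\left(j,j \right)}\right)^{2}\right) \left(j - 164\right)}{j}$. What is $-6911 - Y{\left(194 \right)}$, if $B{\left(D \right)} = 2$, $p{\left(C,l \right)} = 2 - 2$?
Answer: $- \frac{673337}{97} \approx -6941.6$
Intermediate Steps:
$p{\left(C,l \right)} = 0$ ($p{\left(C,l \right)} = 2 - 2 = 0$)
$Y{\left(j \right)} = \frac{\left(-164 + j\right) \left(4 + j\right)}{j}$ ($Y{\left(j \right)} = \frac{\left(j + \left(2 + 0\right)^{2}\right) \left(j - 164\right)}{j} = \frac{\left(j + 2^{2}\right) \left(-164 + j\right)}{j} = \frac{\left(j + 4\right) \left(-164 + j\right)}{j} = \frac{\left(4 + j\right) \left(-164 + j\right)}{j} = \frac{\left(-164 + j\right) \left(4 + j\right)}{j}$)
$-6911 - Y{\left(194 \right)} = -6911 - \left(-160 + 194 - \frac{656}{194}\right) = -6911 - \left(-160 + 194 - \frac{328}{97}\right) = -6911 - \frac{2970}{97} = - \frac{673337}{97}$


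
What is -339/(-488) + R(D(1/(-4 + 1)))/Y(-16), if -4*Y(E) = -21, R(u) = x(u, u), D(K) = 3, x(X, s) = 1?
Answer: 9071/10248 ≈ 0.88515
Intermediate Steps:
R(u) = 1
Y(E) = 21/4 (Y(E) = -1/4*(-21) = 21/4)
-339/(-488) + R(D(1/(-4 + 1)))/Y(-16) = -339/(-488) + 1/(21/4) = -339*(-1/488) + 1*(4/21) = 339/488 + 4/21 = 9071/10248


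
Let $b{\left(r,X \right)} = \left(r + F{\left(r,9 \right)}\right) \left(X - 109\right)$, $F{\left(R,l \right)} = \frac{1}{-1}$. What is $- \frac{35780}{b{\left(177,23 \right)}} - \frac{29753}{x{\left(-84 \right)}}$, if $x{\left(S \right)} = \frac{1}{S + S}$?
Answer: $\frac{18914348081}{3784} \approx 4.9985 \cdot 10^{6}$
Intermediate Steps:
$F{\left(R,l \right)} = -1$
$b{\left(r,X \right)} = \left(-1 + r\right) \left(-109 + X\right)$ ($b{\left(r,X \right)} = \left(r - 1\right) \left(X - 109\right) = \left(-1 + r\right) \left(-109 + X\right)$)
$x{\left(S \right)} = \frac{1}{2 S}$
$- \frac{35780}{b{\left(177,23 \right)}} - \frac{29753}{x{\left(-84 \right)}} = - \frac{35780}{109 - 23 - 19293 + 23 \cdot 177} - \frac{29753}{\frac{1}{2} \frac{1}{-84}} = - \frac{35780}{109 - 23 - 19293 + 4071} - \frac{29753}{\frac{1}{2} \left(- \frac{1}{84}\right)} = - \frac{35780}{-15136} - \frac{29753}{- \frac{1}{168}} = \left(-35780\right) \left(- \frac{1}{15136}\right) - -4998504 = \frac{8945}{3784} + 4998504 = \frac{18914348081}{3784}$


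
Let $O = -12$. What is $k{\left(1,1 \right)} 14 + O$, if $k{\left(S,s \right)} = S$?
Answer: $2$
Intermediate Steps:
$k{\left(1,1 \right)} 14 + O = 1 \cdot 14 - 12 = 14 - 12 = 2$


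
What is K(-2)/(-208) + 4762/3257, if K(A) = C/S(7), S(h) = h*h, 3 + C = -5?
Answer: 6070045/4149418 ≈ 1.4629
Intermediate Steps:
C = -8 (C = -3 - 5 = -8)
S(h) = h²
K(A) = -8/49 (K(A) = -8/(7²) = -8/49)
K(-2)/(-208) + 4762/3257 = -8/49/(-208) + 4762/3257 = -8/49*(-1/208) + 4762*(1/3257) = 1/1274 + 4762/3257 = 6070045/4149418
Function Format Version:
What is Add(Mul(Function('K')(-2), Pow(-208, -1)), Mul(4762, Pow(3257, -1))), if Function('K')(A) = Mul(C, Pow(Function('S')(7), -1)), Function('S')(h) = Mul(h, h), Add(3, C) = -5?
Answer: Rational(6070045, 4149418) ≈ 1.4629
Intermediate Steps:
C = -8 (C = Add(-3, -5) = -8)
Function('S')(h) = Pow(h, 2)
Function('K')(A) = Rational(-8, 49) (Function('K')(A) = Mul(-8, Pow(Pow(7, 2), -1)) = Mul(-8, Pow(49, -1)) = Mul(-8, Rational(1, 49)) = Rational(-8, 49))
Add(Mul(Function('K')(-2), Pow(-208, -1)), Mul(4762, Pow(3257, -1))) = Add(Mul(Rational(-8, 49), Pow(-208, -1)), Mul(4762, Pow(3257, -1))) = Add(Mul(Rational(-8, 49), Rational(-1, 208)), Mul(4762, Rational(1, 3257))) = Add(Rational(1, 1274), Rational(4762, 3257)) = Rational(6070045, 4149418)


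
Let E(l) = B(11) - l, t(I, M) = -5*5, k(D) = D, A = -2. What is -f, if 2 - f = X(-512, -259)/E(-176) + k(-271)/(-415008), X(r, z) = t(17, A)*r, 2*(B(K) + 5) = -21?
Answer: 3452618885/44405856 ≈ 77.751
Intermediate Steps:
B(K) = -31/2 (B(K) = -5 + (½)*(-21) = -5 - 21/2 = -31/2)
t(I, M) = -25
X(r, z) = -25*r
E(l) = -31/2 - l
f = -3452618885/44405856 (f = 2 - ((-25*(-512))/(-31/2 - 1*(-176)) - 271/(-415008)) = 2 - (12800/(-31/2 + 176) - 271*(-1/415008)) = 2 - (12800/(321/2) + 271/415008) = 2 - (12800*(2/321) + 271/415008) = 2 - (25600/321 + 271/415008) = 2 - 1*3541430597/44405856 = 2 - 3541430597/44405856 = -3452618885/44405856 ≈ -77.751)
-f = -1*(-3452618885/44405856) = 3452618885/44405856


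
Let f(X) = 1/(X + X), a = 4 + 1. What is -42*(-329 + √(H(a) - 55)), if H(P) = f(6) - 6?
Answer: 13818 - 7*I*√2193 ≈ 13818.0 - 327.81*I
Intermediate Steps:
a = 5
f(X) = 1/(2*X)
H(P) = -71/12 (H(P) = (½)/6 - 6 = (½)*(⅙) - 6 = 1/12 - 6 = -71/12)
-42*(-329 + √(H(a) - 55)) = -42*(-329 + √(-71/12 - 55)) = -42*(-329 + √(-731/12)) = -42*(-329 + I*√2193/6) = 13818 - 7*I*√2193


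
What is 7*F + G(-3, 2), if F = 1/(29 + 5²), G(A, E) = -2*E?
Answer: -209/54 ≈ -3.8704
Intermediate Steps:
F = 1/54 (F = 1/(29 + 25) = 1/54 ≈ 0.018519)
7*F + G(-3, 2) = 7*(1/54) - 2*2 = 7/54 - 4 = -209/54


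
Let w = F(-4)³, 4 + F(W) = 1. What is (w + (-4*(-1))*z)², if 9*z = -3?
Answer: 7225/9 ≈ 802.78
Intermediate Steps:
z = -⅓ (z = (⅑)*(-3) = -⅓ ≈ -0.33333)
F(W) = -3 (F(W) = -4 + 1 = -3)
w = -27 (w = (-3)³ = -27)
(w + (-4*(-1))*z)² = (-27 - 4*(-1)*(-⅓))² = (-27 + 4*(-⅓))² = (-27 - 4/3)² = (-85/3)² = 7225/9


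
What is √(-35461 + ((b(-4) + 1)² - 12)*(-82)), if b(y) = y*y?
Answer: 5*I*√2327 ≈ 241.19*I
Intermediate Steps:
b(y) = y²
√(-35461 + ((b(-4) + 1)² - 12)*(-82)) = √(-35461 + (((-4)² + 1)² - 12)*(-82)) = √(-35461 + ((16 + 1)² - 12)*(-82)) = √(-35461 + (17² - 12)*(-82)) = √(-35461 + (289 - 12)*(-82)) = √(-35461 + 277*(-82)) = √(-35461 - 22714) = √(-58175) = 5*I*√2327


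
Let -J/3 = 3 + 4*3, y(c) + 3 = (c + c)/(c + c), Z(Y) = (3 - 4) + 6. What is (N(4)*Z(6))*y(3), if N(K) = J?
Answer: 450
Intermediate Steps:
Z(Y) = 5 (Z(Y) = -1 + 6 = 5)
y(c) = -2 (y(c) = -3 + (c + c)/(c + c) = -3 + (2*c)/((2*c)) = -3 + (2*c)*(1/(2*c)) = -3 + 1 = -2)
J = -45 (J = -3*(3 + 4*3) = -3*(3 + 12) = -3*15 = -45)
N(K) = -45
(N(4)*Z(6))*y(3) = -45*5*(-2) = -225*(-2) = 450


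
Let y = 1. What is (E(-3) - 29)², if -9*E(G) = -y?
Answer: 67600/81 ≈ 834.57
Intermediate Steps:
E(G) = ⅑ (E(G) = -(-1)/9 = -⅑*(-1) = ⅑)
(E(-3) - 29)² = (⅑ - 29)² = (-260/9)² = 67600/81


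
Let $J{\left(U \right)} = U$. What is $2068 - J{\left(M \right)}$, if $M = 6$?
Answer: $2062$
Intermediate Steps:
$2068 - J{\left(M \right)} = 2068 - 6 = 2062$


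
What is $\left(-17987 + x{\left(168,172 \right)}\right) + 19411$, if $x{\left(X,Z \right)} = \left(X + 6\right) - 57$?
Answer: $1541$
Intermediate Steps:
$x{\left(X,Z \right)} = -51 + X$ ($x{\left(X,Z \right)} = \left(6 + X\right) - 57 = -51 + X$)
$\left(-17987 + x{\left(168,172 \right)}\right) + 19411 = \left(-17987 + \left(-51 + 168\right)\right) + 19411 = \left(-17987 + 117\right) + 19411 = -17870 + 19411 = 1541$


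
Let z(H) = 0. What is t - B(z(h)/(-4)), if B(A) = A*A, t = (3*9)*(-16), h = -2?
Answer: -432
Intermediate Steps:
t = -432 (t = 27*(-16) = -432)
B(A) = A²
t - B(z(h)/(-4)) = -432 - (0/(-4))² = -432 - (0*(-¼))² = -432 - 1*0² = -432 - 1*0 = -432 + 0 = -432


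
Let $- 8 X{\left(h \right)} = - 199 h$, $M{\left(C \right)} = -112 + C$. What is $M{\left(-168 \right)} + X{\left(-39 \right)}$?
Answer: $- \frac{10001}{8} \approx -1250.1$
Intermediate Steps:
$X{\left(h \right)} = \frac{199 h}{8}$ ($X{\left(h \right)} = - \frac{\left(-199\right) h}{8} = \frac{199 h}{8}$)
$M{\left(-168 \right)} + X{\left(-39 \right)} = \left(-112 - 168\right) + \frac{199}{8} \left(-39\right) = -280 - \frac{7761}{8} = - \frac{10001}{8}$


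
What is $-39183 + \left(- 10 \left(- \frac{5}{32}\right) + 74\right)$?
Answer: $- \frac{625719}{16} \approx -39107.0$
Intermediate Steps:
$-39183 + \left(- 10 \left(- \frac{5}{32}\right) + 74\right) = -39183 + \left(- 10 \left(\left(-5\right) \frac{1}{32}\right) + 74\right) = -39183 + \left(\left(-10\right) \left(- \frac{5}{32}\right) + 74\right) = -39183 + \left(\frac{25}{16} + 74\right) = -39183 + \frac{1209}{16} = - \frac{625719}{16}$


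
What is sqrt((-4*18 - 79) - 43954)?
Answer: I*sqrt(44105) ≈ 210.01*I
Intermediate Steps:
sqrt((-4*18 - 79) - 43954) = sqrt((-72 - 79) - 43954) = sqrt(-151 - 43954) = sqrt(-44105) = I*sqrt(44105)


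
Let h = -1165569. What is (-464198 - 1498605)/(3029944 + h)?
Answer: -1962803/1864375 ≈ -1.0528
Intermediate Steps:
(-464198 - 1498605)/(3029944 + h) = (-464198 - 1498605)/(3029944 - 1165569) = -1962803/1864375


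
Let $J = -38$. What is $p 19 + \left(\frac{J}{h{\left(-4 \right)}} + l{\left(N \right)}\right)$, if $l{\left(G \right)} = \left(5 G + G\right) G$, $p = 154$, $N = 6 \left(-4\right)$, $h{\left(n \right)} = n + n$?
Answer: $\frac{25547}{4} \approx 6386.8$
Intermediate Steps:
$h{\left(n \right)} = 2 n$
$N = -24$
$l{\left(G \right)} = 6 G^{2}$ ($l{\left(G \right)} = 6 G G = 6 G^{2}$)
$p 19 + \left(\frac{J}{h{\left(-4 \right)}} + l{\left(N \right)}\right) = 154 \cdot 19 + \left(- \frac{38}{2 \left(-4\right)} + 6 \left(-24\right)^{2}\right) = 2926 + \left(- \frac{38}{-8} + 6 \cdot 576\right) = 2926 + \left(\left(-38\right) \left(- \frac{1}{8}\right) + 3456\right) = 2926 + \left(\frac{19}{4} + 3456\right) = 2926 + \frac{13843}{4} = \frac{25547}{4}$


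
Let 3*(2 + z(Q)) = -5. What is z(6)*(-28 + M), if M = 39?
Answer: -121/3 ≈ -40.333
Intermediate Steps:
z(Q) = -11/3 (z(Q) = -2 + (1/3)*(-5) = -2 - 5/3 = -11/3)
z(6)*(-28 + M) = -11*(-28 + 39)/3 = -11/3*11 = -121/3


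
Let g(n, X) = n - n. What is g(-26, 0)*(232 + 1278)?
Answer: 0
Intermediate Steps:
g(n, X) = 0
g(-26, 0)*(232 + 1278) = 0*(232 + 1278) = 0*1510 = 0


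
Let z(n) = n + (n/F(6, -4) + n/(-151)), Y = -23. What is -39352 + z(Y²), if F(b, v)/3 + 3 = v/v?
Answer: -35256691/906 ≈ -38915.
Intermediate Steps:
F(b, v) = -6 (F(b, v) = -9 + 3*(v/v) = -9 + 3*1 = -9 + 3 = -6)
z(n) = 749*n/906 (z(n) = n + (n/(-6) + n/(-151)) = n + (n*(-⅙) + n*(-1/151)) = n + (-n/6 - n/151) = n - 157*n/906 = 749*n/906)
-39352 + z(Y²) = -39352 + (749/906)*(-23)² = -39352 + (749/906)*529 = -39352 + 396221/906 = -35256691/906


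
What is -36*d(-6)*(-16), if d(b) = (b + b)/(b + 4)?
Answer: 3456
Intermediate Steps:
d(b) = 2*b/(4 + b) (d(b) = (2*b)/(4 + b) = 2*b/(4 + b))
-36*d(-6)*(-16) = -72*(-6)/(4 - 6)*(-16) = -72*(-6)/(-2)*(-16) = -72*(-6)*(-1)/2*(-16) = -36*6*(-16) = -216*(-16) = 3456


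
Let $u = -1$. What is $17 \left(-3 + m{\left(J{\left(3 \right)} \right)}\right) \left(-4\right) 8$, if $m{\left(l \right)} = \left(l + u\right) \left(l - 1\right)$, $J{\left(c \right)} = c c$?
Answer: $-33184$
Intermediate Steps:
$J{\left(c \right)} = c^{2}$
$m{\left(l \right)} = \left(-1 + l\right)^{2}$ ($m{\left(l \right)} = \left(l - 1\right) \left(l - 1\right) = \left(-1 + l\right) \left(-1 + l\right) = \left(-1 + l\right)^{2}$)
$17 \left(-3 + m{\left(J{\left(3 \right)} \right)}\right) \left(-4\right) 8 = 17 \left(-3 + \left(1 + \left(3^{2}\right)^{2} - 2 \cdot 3^{2}\right)\right) \left(-4\right) 8 = 17 \left(-3 + \left(1 + 9^{2} - 18\right)\right) \left(-4\right) 8 = 17 \left(-3 + \left(1 + 81 - 18\right)\right) \left(-4\right) 8 = 17 \left(-3 + 64\right) \left(-4\right) 8 = 17 \cdot 61 \left(-4\right) 8 = 17 \left(-244\right) 8 = \left(-4148\right) 8 = -33184$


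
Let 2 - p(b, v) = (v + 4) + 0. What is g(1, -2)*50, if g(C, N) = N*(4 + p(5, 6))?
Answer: 400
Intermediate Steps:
p(b, v) = -2 - v (p(b, v) = 2 - ((v + 4) + 0) = 2 - ((4 + v) + 0) = 2 - (4 + v) = 2 + (-4 - v) = -2 - v)
g(C, N) = -4*N (g(C, N) = N*(4 + (-2 - 1*6)) = N*(4 + (-2 - 6)) = N*(4 - 8) = N*(-4) = -4*N)
g(1, -2)*50 = -4*(-2)*50 = 8*50 = 400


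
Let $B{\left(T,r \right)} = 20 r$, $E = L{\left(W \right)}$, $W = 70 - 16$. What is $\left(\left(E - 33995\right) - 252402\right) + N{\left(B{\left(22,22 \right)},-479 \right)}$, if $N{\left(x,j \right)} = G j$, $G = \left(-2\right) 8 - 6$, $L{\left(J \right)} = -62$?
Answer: $-275921$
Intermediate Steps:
$W = 54$ ($W = 70 - 16 = 54$)
$E = -62$
$G = -22$ ($G = -16 - 6 = -22$)
$N{\left(x,j \right)} = - 22 j$
$\left(\left(E - 33995\right) - 252402\right) + N{\left(B{\left(22,22 \right)},-479 \right)} = \left(\left(-62 - 33995\right) - 252402\right) - -10538 = \left(\left(-62 - 33995\right) - 252402\right) + 10538 = \left(-34057 - 252402\right) + 10538 = -286459 + 10538 = -275921$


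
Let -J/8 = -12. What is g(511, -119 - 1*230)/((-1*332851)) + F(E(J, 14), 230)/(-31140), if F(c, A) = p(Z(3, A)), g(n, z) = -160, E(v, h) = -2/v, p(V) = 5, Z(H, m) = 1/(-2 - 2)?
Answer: 663629/2072996028 ≈ 0.00032013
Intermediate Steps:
J = 96 (J = -8*(-12) = 96)
Z(H, m) = -¼ (Z(H, m) = 1/(-4) = -¼)
F(c, A) = 5
g(511, -119 - 1*230)/((-1*332851)) + F(E(J, 14), 230)/(-31140) = -160/((-1*332851)) + 5/(-31140) = -160/(-332851) + 5*(-1/31140) = -160*(-1/332851) - 1/6228 = 160/332851 - 1/6228 = 663629/2072996028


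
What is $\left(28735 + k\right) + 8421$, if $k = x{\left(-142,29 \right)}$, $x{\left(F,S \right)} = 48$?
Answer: $37204$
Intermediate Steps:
$k = 48$
$\left(28735 + k\right) + 8421 = \left(28735 + 48\right) + 8421 = 28783 + 8421 = 37204$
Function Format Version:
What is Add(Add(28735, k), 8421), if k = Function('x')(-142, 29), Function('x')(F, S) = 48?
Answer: 37204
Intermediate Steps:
k = 48
Add(Add(28735, k), 8421) = Add(Add(28735, 48), 8421) = Add(28783, 8421) = 37204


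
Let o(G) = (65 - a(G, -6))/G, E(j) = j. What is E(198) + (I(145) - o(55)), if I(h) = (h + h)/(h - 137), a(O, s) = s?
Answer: 51251/220 ≈ 232.96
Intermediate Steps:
I(h) = 2*h/(-137 + h) (I(h) = (2*h)/(-137 + h) = 2*h/(-137 + h))
o(G) = 71/G (o(G) = (65 - 1*(-6))/G = (65 + 6)/G = 71/G)
E(198) + (I(145) - o(55)) = 198 + (2*145/(-137 + 145) - 71/55) = 198 + (2*145/8 - 71/55) = 198 + (2*145*(⅛) - 1*71/55) = 198 + (145/4 - 71/55) = 198 + 7691/220 = 51251/220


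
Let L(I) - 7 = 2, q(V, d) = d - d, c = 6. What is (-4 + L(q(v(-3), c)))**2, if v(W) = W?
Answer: 25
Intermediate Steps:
q(V, d) = 0
L(I) = 9 (L(I) = 7 + 2 = 9)
(-4 + L(q(v(-3), c)))**2 = (-4 + 9)**2 = 5**2 = 25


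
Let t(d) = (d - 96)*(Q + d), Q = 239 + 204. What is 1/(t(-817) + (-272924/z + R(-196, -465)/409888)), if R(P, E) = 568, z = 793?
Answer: 40630148/13859668118615 ≈ 2.9315e-6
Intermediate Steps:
Q = 443
t(d) = (-96 + d)*(443 + d) (t(d) = (d - 96)*(443 + d) = (-96 + d)*(443 + d))
1/(t(-817) + (-272924/z + R(-196, -465)/409888)) = 1/((-42528 + (-817)² + 347*(-817)) + (-272924/793 + 568/409888)) = 1/((-42528 + 667489 - 283499) + (-272924*1/793 + 568*(1/409888))) = 1/(341462 + (-272924/793 + 71/51236)) = 1/(341462 - 13983477761/40630148) = 1/(13859668118615/40630148) = 40630148/13859668118615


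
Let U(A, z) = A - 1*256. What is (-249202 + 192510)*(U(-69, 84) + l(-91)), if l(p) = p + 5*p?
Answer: 49378732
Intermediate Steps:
U(A, z) = -256 + A (U(A, z) = A - 256 = -256 + A)
l(p) = 6*p
(-249202 + 192510)*(U(-69, 84) + l(-91)) = (-249202 + 192510)*((-256 - 69) + 6*(-91)) = -56692*(-325 - 546) = -56692*(-871) = 49378732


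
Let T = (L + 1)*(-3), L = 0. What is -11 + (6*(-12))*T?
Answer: 205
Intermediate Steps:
T = -3 (T = (0 + 1)*(-3) = 1*(-3) = -3)
-11 + (6*(-12))*T = -11 + (6*(-12))*(-3) = -11 - 72*(-3) = -11 + 216 = 205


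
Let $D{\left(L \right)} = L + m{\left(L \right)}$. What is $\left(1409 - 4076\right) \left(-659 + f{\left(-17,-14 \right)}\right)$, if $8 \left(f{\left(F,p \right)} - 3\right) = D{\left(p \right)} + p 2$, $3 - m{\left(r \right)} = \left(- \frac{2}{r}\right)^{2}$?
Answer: $\frac{12337923}{7} \approx 1.7626 \cdot 10^{6}$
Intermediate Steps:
$m{\left(r \right)} = 3 - \frac{4}{r^{2}}$ ($m{\left(r \right)} = 3 - \left(- \frac{2}{r}\right)^{2} = 3 - \frac{4}{r^{2}}$)
$D{\left(L \right)} = 3 + L - \frac{4}{L^{2}}$ ($D{\left(L \right)} = L + \left(3 - \frac{4}{L^{2}}\right) = 3 + L - \frac{4}{L^{2}}$)
$f{\left(F,p \right)} = \frac{27}{8} - \frac{1}{2 p^{2}} + \frac{3 p}{8}$ ($f{\left(F,p \right)} = 3 + \frac{\left(3 + p - \frac{4}{p^{2}}\right) + p 2}{8} = 3 + \frac{\left(3 + p - \frac{4}{p^{2}}\right) + 2 p}{8} = 3 + \frac{3 - \frac{4}{p^{2}} + 3 p}{8} = 3 + \left(\frac{3}{8} - \frac{1}{2 p^{2}} + \frac{3 p}{8}\right) = \frac{27}{8} - \frac{1}{2 p^{2}} + \frac{3 p}{8}$)
$\left(1409 - 4076\right) \left(-659 + f{\left(-17,-14 \right)}\right) = \left(1409 - 4076\right) \left(-659 + \left(\frac{27}{8} - \frac{1}{2 \cdot 196} + \frac{3}{8} \left(-14\right)\right)\right) = - 2667 \left(-659 - \frac{92}{49}\right) = \left(-2667\right) \left(- \frac{32383}{49}\right) = \frac{12337923}{7}$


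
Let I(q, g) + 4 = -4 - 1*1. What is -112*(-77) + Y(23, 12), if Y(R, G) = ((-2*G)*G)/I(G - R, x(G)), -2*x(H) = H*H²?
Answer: 8656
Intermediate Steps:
x(H) = -H³/2 (x(H) = -H*H²/2 = -H³/2)
I(q, g) = -9 (I(q, g) = -4 + (-4 - 1*1) = -4 + (-4 - 1) = -4 - 5 = -9)
Y(R, G) = 2*G²/9 (Y(R, G) = ((-2*G)*G)/(-9) = -2*G²*(-⅑) = 2*G²/9)
-112*(-77) + Y(23, 12) = -112*(-77) + (2/9)*12² = 8624 + (2/9)*144 = 8624 + 32 = 8656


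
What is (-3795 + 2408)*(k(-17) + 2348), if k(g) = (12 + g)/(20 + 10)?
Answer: -19538669/6 ≈ -3.2564e+6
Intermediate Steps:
k(g) = 2/5 + g/30 (k(g) = (12 + g)/30 = (12 + g)*(1/30) = 2/5 + g/30)
(-3795 + 2408)*(k(-17) + 2348) = (-3795 + 2408)*((2/5 + (1/30)*(-17)) + 2348) = -1387*((2/5 - 17/30) + 2348) = -1387*(-1/6 + 2348) = -1387*14087/6 = -19538669/6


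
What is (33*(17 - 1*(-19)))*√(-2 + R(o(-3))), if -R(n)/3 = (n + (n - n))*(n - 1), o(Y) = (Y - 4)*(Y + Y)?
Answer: 4752*I*√323 ≈ 85404.0*I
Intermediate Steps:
o(Y) = 2*Y*(-4 + Y) (o(Y) = (-4 + Y)*(2*Y) = 2*Y*(-4 + Y))
R(n) = -3*n*(-1 + n) (R(n) = -3*(n + (n - n))*(n - 1) = -3*(n + 0)*(-1 + n) = -3*n*(-1 + n))
(33*(17 - 1*(-19)))*√(-2 + R(o(-3))) = (33*(17 - 1*(-19)))*√(-2 + 3*(2*(-3)*(-4 - 3))*(1 - 2*(-3)*(-4 - 3))) = (33*(17 + 19))*√(-2 + 3*(2*(-3)*(-7))*(1 - 2*(-3)*(-7))) = (33*36)*√(-2 + 3*42*(1 - 1*42)) = 1188*√(-2 + 3*42*(1 - 42)) = 1188*√(-2 + 3*42*(-41)) = 1188*√(-2 - 5166) = 1188*√(-5168) = 1188*(4*I*√323) = 4752*I*√323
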